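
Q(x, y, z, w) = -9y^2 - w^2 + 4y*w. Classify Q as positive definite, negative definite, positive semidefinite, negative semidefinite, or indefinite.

negative semidefinite

The symmetric matrix is A = [[0, 0, 0, 0], [0, -9, 0, 2], [0, 0, 0, 0], [0, 2, 0, -1]].
Row-reducing A symmetrically gives the diagonal entries 0, -9, 0, -5/9.
So there are 2 negative, 2 zero pivots.
Hence Q is negative semidefinite.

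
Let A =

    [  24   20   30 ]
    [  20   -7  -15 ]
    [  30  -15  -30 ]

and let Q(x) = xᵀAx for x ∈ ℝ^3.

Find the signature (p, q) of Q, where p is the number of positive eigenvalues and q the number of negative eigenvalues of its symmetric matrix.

Applying the same elementary operations to the rows and columns of A produces a congruent diagonal matrix with entries 24, -71/3, 15/142.
That gives 2 positive, 1 negative pivots.

(2, 1)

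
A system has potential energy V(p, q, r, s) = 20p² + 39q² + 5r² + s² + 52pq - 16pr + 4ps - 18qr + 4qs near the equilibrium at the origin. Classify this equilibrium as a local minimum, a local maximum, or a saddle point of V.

local minimum

The Hessian at the origin is H = [[40, 52, -16, 4], [52, 78, -18, 4], [-16, -18, 10, 0], [4, 4, 0, 2]].
Symmetric row and column elimination reduces H to a congruent diagonal form with pivots 40, 52/5, 37/13, 6/37.
So there are 4 positive pivots.
H is positive definite, so the origin is a strict local minimum.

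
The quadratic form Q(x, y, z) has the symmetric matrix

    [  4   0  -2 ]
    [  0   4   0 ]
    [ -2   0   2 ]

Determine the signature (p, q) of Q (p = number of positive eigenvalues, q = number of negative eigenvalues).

(3, 0)

An LDLᵀ factorisation of A has diagonal entries 4, 4, 1.
Counting signs: 3 positive.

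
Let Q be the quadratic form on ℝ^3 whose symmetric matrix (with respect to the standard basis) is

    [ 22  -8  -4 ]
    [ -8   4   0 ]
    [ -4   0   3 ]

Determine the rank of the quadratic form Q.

3

An LDLᵀ factorisation of A has diagonal entries 22, 12/11, 1/3.
Counting signs: 3 positive.
The rank is the number of nonzero pivots: 3.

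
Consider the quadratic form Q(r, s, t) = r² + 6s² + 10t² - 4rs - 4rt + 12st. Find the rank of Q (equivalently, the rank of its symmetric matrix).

3

Write A = [[1, -2, -2], [-2, 6, 6], [-2, 6, 10]].
Applying the same elementary operations to the rows and columns of A produces a congruent diagonal matrix with entries 1, 2, 4.
Counting signs: 3 positive.
The rank is the number of nonzero pivots: 3.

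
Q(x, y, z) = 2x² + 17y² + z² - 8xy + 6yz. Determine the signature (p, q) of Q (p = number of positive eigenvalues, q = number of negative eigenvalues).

(2, 0)

The symmetric matrix is A = [[2, -4, 0], [-4, 17, 3], [0, 3, 1]].
Congruent diagonalization of A (simultaneous row and column reduction) yields pivots 2, 9, 0.
That gives 2 positive, 1 zero pivots.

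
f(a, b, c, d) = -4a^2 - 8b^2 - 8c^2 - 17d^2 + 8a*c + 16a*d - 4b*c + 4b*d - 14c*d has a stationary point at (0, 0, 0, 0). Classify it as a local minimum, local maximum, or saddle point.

The Hessian at the origin is H = [[-8, 0, 8, 16], [0, -16, -4, 4], [8, -4, -16, -14], [16, 4, -14, -34]].
Symmetric row and column elimination reduces H to a congruent diagonal form with pivots -8, -16, -7, -6/7.
That gives 4 negative pivots.
H is negative definite, so the origin is a strict local maximum.

local maximum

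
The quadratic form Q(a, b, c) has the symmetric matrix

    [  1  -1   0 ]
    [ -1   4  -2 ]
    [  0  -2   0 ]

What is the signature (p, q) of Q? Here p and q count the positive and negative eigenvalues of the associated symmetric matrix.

(2, 1)

Row-reducing A symmetrically gives the diagonal entries 1, 3, -4/3.
That gives 2 positive, 1 negative pivots.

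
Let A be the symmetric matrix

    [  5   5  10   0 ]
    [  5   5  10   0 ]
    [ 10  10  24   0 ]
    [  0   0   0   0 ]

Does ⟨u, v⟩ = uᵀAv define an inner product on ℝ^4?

Congruent diagonalization of A (simultaneous row and column reduction) yields pivots 5, 0, 4, 0.
That gives 2 positive, 2 zero pivots.
Hence Q is positive semidefinite.
⟨·,·⟩ is an inner product exactly when A is positive definite.

no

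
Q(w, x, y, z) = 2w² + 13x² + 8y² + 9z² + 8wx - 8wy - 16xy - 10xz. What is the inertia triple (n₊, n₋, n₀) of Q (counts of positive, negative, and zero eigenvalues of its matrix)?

(3, 0, 1)

The symmetric matrix is A = [[2, 4, -4, 0], [4, 13, -8, -5], [-4, -8, 8, 0], [0, -5, 0, 9]].
Applying the same elementary operations to the rows and columns of A produces a congruent diagonal matrix with entries 2, 5, 0, 4.
Counting signs: 3 positive, 1 zero.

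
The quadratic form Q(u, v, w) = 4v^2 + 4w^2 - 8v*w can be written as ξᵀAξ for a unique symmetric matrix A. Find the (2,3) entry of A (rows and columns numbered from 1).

The coefficient of v·w in Q is -8. For a symmetric A this equals A[2,3] + A[3,2] = 2·A[2,3].
So A[2,3] = -8/2 = -4.

-4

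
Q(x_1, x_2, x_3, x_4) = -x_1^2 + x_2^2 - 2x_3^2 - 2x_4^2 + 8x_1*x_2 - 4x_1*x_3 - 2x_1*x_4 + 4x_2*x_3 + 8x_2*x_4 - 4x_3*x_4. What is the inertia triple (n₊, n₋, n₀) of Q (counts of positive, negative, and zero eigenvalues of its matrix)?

(1, 3, 0)

Write A = [[-1, 4, -2, -1], [4, 1, 2, 4], [-2, 2, -2, -2], [-1, 4, -2, -2]].
Congruent diagonalization of A (simultaneous row and column reduction) yields pivots -1, 17, -2/17, -1.
Counting signs: 1 positive, 3 negative.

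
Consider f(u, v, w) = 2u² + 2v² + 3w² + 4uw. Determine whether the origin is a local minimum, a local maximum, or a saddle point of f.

local minimum

The Hessian at the origin is H = [[4, 0, 4], [0, 4, 0], [4, 0, 6]].
Row-reducing H symmetrically gives the diagonal entries 4, 4, 2.
So there are 3 positive pivots.
H is positive definite, so the origin is a strict local minimum.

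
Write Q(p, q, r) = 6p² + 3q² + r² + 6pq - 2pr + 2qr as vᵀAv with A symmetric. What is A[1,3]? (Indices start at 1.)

The coefficient of p·r in Q is -2. For a symmetric A this equals A[1,3] + A[3,1] = 2·A[1,3].
So A[1,3] = -2/2 = -1.

-1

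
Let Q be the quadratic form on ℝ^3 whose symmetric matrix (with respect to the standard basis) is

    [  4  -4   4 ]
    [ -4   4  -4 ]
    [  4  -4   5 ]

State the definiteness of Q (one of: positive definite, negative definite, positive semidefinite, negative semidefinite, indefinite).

Row-reducing A symmetrically gives the diagonal entries 4, 0, 1.
Counting signs: 2 positive, 1 zero.
Hence Q is positive semidefinite.

positive semidefinite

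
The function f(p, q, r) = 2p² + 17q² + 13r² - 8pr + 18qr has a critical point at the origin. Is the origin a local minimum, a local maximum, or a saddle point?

local minimum

The Hessian at the origin is H = [[4, 0, -8], [0, 34, 18], [-8, 18, 26]].
Symmetric row and column elimination reduces H to a congruent diagonal form with pivots 4, 34, 8/17.
So there are 3 positive pivots.
H is positive definite, so the origin is a strict local minimum.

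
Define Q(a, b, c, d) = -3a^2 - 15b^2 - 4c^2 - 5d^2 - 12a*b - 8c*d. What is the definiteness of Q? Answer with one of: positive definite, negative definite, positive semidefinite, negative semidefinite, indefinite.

negative definite

The symmetric matrix is A = [[-3, -6, 0, 0], [-6, -15, 0, 0], [0, 0, -4, -4], [0, 0, -4, -5]].
An LDLᵀ factorisation of A has diagonal entries -3, -3, -4, -1.
That gives 4 negative pivots.
Hence Q is negative definite.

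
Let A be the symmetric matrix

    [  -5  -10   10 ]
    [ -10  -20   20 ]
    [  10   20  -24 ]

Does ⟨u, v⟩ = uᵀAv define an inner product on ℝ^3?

no

Row-reducing A symmetrically gives the diagonal entries -5, 0, -4.
That gives 2 negative, 1 zero pivots.
Hence Q is negative semidefinite.
⟨·,·⟩ is an inner product exactly when A is positive definite.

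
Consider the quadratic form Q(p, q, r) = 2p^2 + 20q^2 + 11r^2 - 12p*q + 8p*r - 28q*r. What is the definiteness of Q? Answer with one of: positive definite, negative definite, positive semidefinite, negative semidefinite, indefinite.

The symmetric matrix of Q is A = [[2, -6, 4], [-6, 20, -14], [4, -14, 11]].
Leading principal minors: Δ_1 = 2, Δ_2 = 4, Δ_3 = 4.
All leading principal minors are positive, so by Sylvester's criterion Q is positive definite.

positive definite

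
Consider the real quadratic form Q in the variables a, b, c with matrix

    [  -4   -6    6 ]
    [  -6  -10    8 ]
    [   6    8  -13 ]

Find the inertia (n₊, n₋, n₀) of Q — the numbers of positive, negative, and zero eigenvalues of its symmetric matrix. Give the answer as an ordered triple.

An LDLᵀ factorisation of A has diagonal entries -4, -1, -3.
Counting signs: 3 negative.

(0, 3, 0)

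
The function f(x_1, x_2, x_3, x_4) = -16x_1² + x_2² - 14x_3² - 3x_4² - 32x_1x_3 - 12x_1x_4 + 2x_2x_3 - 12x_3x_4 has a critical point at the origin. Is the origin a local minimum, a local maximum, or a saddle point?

saddle point

The Hessian at the origin is H = [[-32, 0, -32, -12], [0, 2, 2, 0], [-32, 2, -28, -12], [-12, 0, -12, -6]].
Symmetric row and column elimination reduces H to a congruent diagonal form with pivots -32, 2, 2, -3/2.
So there are 2 positive, 2 negative pivots.
H is indefinite, so the origin is a saddle point.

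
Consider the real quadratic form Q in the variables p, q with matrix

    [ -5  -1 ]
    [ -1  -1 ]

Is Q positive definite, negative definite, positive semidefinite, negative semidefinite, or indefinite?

Row-reducing A symmetrically gives the diagonal entries -5, -4/5.
Counting signs: 2 negative.
Hence Q is negative definite.

negative definite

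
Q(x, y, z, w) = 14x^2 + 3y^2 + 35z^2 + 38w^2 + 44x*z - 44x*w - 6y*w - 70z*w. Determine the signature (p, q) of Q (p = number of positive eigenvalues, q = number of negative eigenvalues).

The associated matrix is A = [[14, 0, 22, -22], [0, 3, 0, -3], [22, 0, 35, -35], [-22, -3, -35, 38]].
Congruent diagonalization of A (simultaneous row and column reduction) yields pivots 14, 3, 3/7, 0.
So there are 3 positive, 1 zero pivots.

(3, 0)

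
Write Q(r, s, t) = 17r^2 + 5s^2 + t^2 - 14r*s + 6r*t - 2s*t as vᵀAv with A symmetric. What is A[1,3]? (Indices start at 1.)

3

The coefficient of r·t in Q is 6. For a symmetric A this equals A[1,3] + A[3,1] = 2·A[1,3].
So A[1,3] = 6/2 = 3.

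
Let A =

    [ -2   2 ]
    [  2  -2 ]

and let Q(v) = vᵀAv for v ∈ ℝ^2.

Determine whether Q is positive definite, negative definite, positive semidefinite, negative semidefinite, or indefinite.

negative semidefinite

For the 2×2 matrix [[-2, 2], [2, -2]]: det = -2·-2 − (2)² = 0, trace = -4.
det = 0 so one eigenvalue is zero; the form is semidefinite with the sign of the trace.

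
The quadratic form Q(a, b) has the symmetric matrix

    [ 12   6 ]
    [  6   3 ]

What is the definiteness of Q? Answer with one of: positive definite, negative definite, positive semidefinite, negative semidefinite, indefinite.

positive semidefinite

Row-reducing A symmetrically gives the diagonal entries 12, 0.
Counting signs: 1 positive, 1 zero.
Hence Q is positive semidefinite.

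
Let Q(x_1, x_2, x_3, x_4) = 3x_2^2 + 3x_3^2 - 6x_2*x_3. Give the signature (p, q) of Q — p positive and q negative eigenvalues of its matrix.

The associated matrix is A = [[0, 0, 0, 0], [0, 3, -3, 0], [0, -3, 3, 0], [0, 0, 0, 0]].
Congruent diagonalization of A (simultaneous row and column reduction) yields pivots 0, 3, 0, 0.
Counting signs: 1 positive, 3 zero.

(1, 0)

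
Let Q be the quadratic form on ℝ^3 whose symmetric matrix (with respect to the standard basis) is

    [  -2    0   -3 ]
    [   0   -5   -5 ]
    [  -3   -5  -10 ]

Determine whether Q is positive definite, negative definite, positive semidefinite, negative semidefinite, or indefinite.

Leading principal minors: Δ_1 = -2, Δ_2 = 10, Δ_3 = -5.
The signs alternate starting with Δ_1 < 0, so by Sylvester's criterion Q is negative definite.

negative definite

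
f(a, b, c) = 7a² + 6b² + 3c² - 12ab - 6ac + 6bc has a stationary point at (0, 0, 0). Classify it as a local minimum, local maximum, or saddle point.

local minimum

The Hessian at the origin is H = [[14, -12, -6], [-12, 12, 6], [-6, 6, 6]].
Symmetric row and column elimination reduces H to a congruent diagonal form with pivots 14, 12/7, 3.
Counting signs: 3 positive.
H is positive definite, so the origin is a strict local minimum.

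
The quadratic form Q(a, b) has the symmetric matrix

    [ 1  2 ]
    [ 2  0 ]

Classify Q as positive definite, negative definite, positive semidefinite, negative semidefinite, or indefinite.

An LDLᵀ factorisation of A has diagonal entries 1, -4.
That gives 1 positive, 1 negative pivots.
Hence Q is indefinite.

indefinite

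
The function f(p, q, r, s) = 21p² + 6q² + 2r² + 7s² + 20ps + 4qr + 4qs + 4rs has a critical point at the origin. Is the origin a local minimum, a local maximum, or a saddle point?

local minimum

The Hessian at the origin is H = [[42, 0, 0, 20], [0, 12, 4, 4], [0, 4, 4, 4], [20, 4, 4, 14]].
Row-reducing H symmetrically gives the diagonal entries 42, 12, 8/3, 10/21.
Counting signs: 4 positive.
H is positive definite, so the origin is a strict local minimum.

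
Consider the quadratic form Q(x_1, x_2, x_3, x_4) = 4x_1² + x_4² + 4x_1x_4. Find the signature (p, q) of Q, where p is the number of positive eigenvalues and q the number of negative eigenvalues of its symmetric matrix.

(1, 0)

The symmetric matrix is A = [[4, 0, 0, 2], [0, 0, 0, 0], [0, 0, 0, 0], [2, 0, 0, 1]].
Congruent diagonalization of A (simultaneous row and column reduction) yields pivots 4, 0, 0, 0.
That gives 1 positive, 3 zero pivots.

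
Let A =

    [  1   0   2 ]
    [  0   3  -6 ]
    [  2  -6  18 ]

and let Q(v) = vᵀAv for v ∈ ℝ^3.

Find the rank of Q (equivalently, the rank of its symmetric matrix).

Row-reducing A symmetrically gives the diagonal entries 1, 3, 2.
Counting signs: 3 positive.
The rank is the number of nonzero pivots: 3.

3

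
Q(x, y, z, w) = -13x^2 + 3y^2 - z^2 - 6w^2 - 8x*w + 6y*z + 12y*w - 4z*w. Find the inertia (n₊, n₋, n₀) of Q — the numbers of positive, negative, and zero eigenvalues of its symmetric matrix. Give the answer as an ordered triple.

The symmetric matrix is A = [[-13, 0, 0, -4], [0, 3, 3, 6], [0, 3, -1, -2], [-4, 6, -2, -6]].
Congruent diagonalization of A (simultaneous row and column reduction) yields pivots -13, 3, -4, -10/13.
So there are 1 positive, 3 negative pivots.

(1, 3, 0)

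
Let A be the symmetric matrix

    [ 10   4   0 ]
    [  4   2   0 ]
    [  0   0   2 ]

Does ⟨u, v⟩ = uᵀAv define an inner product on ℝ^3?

yes

Row-reducing A symmetrically gives the diagonal entries 10, 2/5, 2.
That gives 3 positive pivots.
Hence Q is positive definite.
⟨·,·⟩ is an inner product exactly when A is positive definite.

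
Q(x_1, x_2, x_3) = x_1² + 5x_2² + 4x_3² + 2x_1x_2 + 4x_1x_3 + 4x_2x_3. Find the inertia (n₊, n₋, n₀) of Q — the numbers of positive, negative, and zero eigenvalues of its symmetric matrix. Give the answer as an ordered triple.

The symmetric matrix is A = [[1, 1, 2], [1, 5, 2], [2, 2, 4]].
Congruent diagonalization of A (simultaneous row and column reduction) yields pivots 1, 4, 0.
That gives 2 positive, 1 zero pivots.

(2, 0, 1)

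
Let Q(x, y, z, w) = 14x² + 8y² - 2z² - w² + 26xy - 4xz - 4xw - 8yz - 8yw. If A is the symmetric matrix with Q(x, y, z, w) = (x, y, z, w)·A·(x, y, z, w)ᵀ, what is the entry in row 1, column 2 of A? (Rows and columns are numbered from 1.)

13

The coefficient of x·y in Q is 26. For a symmetric A this equals A[1,2] + A[2,1] = 2·A[1,2].
So A[1,2] = 26/2 = 13.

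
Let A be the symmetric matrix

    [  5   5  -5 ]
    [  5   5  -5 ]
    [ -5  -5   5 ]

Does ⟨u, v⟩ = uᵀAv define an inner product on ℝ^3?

no

Congruent diagonalization of A (simultaneous row and column reduction) yields pivots 5, 0, 0.
That gives 1 positive, 2 zero pivots.
Hence Q is positive semidefinite.
⟨·,·⟩ is an inner product exactly when A is positive definite.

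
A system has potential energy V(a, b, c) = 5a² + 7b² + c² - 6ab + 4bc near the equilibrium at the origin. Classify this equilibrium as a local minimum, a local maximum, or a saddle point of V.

The Hessian at the origin is H = [[10, -6, 0], [-6, 14, 4], [0, 4, 2]].
Row-reducing H symmetrically gives the diagonal entries 10, 52/5, 6/13.
Counting signs: 3 positive.
H is positive definite, so the origin is a strict local minimum.

local minimum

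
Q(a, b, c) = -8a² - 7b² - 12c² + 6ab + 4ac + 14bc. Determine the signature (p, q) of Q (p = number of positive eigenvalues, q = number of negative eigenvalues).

(0, 3)

Write A = [[-8, 3, 2], [3, -7, 7], [2, 7, -12]].
Row-reducing A symmetrically gives the diagonal entries -8, -47/8, -60/47.
Counting signs: 3 negative.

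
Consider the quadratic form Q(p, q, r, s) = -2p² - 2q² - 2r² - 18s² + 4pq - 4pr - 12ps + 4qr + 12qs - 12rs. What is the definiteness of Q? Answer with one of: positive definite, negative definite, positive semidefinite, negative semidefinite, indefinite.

Write A = [[-2, 2, -2, -6], [2, -2, 2, 6], [-2, 2, -2, -6], [-6, 6, -6, -18]].
Congruent diagonalization of A (simultaneous row and column reduction) yields pivots -2, 0, 0, 0.
That gives 1 negative, 3 zero pivots.
Hence Q is negative semidefinite.

negative semidefinite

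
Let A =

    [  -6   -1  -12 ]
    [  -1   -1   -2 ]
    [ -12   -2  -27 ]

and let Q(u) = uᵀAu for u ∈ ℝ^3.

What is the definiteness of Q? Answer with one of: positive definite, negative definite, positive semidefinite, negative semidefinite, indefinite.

negative definite

Leading principal minors: Δ_1 = -6, Δ_2 = 5, Δ_3 = -15.
The signs alternate starting with Δ_1 < 0, so by Sylvester's criterion Q is negative definite.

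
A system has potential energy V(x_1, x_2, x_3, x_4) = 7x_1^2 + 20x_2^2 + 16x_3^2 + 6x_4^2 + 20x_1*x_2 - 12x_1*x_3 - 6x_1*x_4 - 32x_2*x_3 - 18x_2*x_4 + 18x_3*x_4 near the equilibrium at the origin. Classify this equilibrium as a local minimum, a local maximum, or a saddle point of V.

The Hessian at the origin is H = [[14, 20, -12, -6], [20, 40, -32, -18], [-12, -32, 32, 18], [-6, -18, 18, 12]].
Applying the same elementary operations to the rows and columns of H produces a congruent diagonal matrix with entries 14, 80/7, 12/5, 3/2.
So there are 4 positive pivots.
H is positive definite, so the origin is a strict local minimum.

local minimum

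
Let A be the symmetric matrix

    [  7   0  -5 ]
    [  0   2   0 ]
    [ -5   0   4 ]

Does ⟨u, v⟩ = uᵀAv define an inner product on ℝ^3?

yes

Leading principal minors: Δ_1 = 7, Δ_2 = 14, Δ_3 = 6.
All leading principal minors are positive, so by Sylvester's criterion Q is positive definite.
⟨·,·⟩ is an inner product exactly when A is positive definite.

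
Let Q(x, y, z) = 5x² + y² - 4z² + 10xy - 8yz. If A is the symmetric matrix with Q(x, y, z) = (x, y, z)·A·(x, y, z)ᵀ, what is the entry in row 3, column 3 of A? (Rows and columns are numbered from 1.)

The coefficient of z² in Q is -4, and that is exactly A[3,3].

-4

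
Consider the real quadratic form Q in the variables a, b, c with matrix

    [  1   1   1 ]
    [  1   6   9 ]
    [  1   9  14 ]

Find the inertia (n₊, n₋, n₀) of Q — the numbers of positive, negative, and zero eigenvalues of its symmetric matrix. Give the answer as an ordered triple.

(3, 0, 0)

Row-reducing A symmetrically gives the diagonal entries 1, 5, 1/5.
That gives 3 positive pivots.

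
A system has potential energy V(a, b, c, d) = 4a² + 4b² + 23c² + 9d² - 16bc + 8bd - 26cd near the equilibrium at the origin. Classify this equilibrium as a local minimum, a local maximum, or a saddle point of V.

The Hessian at the origin is H = [[8, 0, 0, 0], [0, 8, -16, 8], [0, -16, 46, -26], [0, 8, -26, 18]].
Row-reducing H symmetrically gives the diagonal entries 8, 8, 14, 20/7.
So there are 4 positive pivots.
H is positive definite, so the origin is a strict local minimum.

local minimum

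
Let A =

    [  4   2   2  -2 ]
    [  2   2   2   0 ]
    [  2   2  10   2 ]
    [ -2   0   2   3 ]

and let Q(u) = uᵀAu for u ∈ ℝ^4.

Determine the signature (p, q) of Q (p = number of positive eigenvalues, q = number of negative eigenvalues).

An LDLᵀ factorisation of A has diagonal entries 4, 1, 8, 1/2.
That gives 4 positive pivots.

(4, 0)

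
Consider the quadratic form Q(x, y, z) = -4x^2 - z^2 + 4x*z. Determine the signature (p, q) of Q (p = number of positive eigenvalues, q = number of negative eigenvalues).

Write A = [[-4, 0, 2], [0, 0, 0], [2, 0, -1]].
Row-reducing A symmetrically gives the diagonal entries -4, 0, 0.
So there are 1 negative, 2 zero pivots.

(0, 1)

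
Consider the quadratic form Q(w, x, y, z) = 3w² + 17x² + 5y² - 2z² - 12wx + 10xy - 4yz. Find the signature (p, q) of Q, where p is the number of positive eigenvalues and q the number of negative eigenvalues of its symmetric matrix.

The symmetric matrix is A = [[3, -6, 0, 0], [-6, 17, 5, 0], [0, 5, 5, -2], [0, 0, -2, -2]].
By Sylvester's law of inertia any congruent diagonalization of A has 3 positive, 1 negative and 0 zero entries.

(3, 1)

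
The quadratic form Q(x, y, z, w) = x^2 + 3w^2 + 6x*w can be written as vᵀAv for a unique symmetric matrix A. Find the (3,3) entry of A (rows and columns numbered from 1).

The coefficient of z^2 in Q is 0, and that is exactly A[3,3].

0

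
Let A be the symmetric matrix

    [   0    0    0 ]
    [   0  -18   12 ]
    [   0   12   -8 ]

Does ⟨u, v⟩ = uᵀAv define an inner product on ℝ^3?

Row-reducing A symmetrically gives the diagonal entries 0, -18, 0.
So there are 1 negative, 2 zero pivots.
Hence Q is negative semidefinite.
⟨·,·⟩ is an inner product exactly when A is positive definite.

no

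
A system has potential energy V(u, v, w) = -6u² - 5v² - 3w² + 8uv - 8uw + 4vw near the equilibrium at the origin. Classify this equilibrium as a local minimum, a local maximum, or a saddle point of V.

The Hessian at the origin is H = [[-12, 8, -8], [8, -10, 4], [-8, 4, -6]].
Symmetric row and column elimination reduces H to a congruent diagonal form with pivots -12, -14/3, -2/7.
So there are 3 negative pivots.
H is negative definite, so the origin is a strict local maximum.

local maximum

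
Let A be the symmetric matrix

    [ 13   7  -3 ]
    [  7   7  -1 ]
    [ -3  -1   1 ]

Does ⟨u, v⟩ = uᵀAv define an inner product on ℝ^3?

Symmetric row and column elimination reduces A to a congruent diagonal form with pivots 13, 42/13, 4/21.
So there are 3 positive pivots.
Hence Q is positive definite.
⟨·,·⟩ is an inner product exactly when A is positive definite.

yes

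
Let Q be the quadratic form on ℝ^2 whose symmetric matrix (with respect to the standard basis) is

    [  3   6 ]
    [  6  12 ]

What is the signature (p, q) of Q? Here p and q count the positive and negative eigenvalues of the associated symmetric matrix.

(1, 0)

Row-reducing A symmetrically gives the diagonal entries 3, 0.
That gives 1 positive, 1 zero pivots.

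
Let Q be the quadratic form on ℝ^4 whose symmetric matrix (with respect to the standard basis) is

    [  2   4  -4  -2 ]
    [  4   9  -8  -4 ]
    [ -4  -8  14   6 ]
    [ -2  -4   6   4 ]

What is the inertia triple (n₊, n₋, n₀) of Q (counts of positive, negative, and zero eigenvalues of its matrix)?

Row-reducing A symmetrically gives the diagonal entries 2, 1, 6, 4/3.
That gives 4 positive pivots.

(4, 0, 0)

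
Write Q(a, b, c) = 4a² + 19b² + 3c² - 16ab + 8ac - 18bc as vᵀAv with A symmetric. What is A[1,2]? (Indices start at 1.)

-8

The coefficient of a·b in Q is -16. For a symmetric A this equals A[1,2] + A[2,1] = 2·A[1,2].
So A[1,2] = -16/2 = -8.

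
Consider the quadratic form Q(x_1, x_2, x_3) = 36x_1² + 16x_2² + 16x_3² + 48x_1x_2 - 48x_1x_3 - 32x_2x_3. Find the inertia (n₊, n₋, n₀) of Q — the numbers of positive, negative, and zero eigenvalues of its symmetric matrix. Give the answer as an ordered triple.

Write A = [[36, 24, -24], [24, 16, -16], [-24, -16, 16]].
Row-reducing A symmetrically gives the diagonal entries 36, 0, 0.
That gives 1 positive, 2 zero pivots.

(1, 0, 2)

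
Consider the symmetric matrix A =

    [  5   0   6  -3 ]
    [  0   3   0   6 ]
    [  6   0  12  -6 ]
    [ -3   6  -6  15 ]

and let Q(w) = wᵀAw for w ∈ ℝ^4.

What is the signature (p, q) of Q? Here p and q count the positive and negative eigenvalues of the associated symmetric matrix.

Congruent diagonalization of A (simultaneous row and column reduction) yields pivots 5, 3, 24/5, 0.
So there are 3 positive, 1 zero pivots.

(3, 0)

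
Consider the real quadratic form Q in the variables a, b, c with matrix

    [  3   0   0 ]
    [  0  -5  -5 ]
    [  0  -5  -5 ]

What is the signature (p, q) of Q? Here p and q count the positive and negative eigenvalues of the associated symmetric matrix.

(1, 1)

Applying the same elementary operations to the rows and columns of A produces a congruent diagonal matrix with entries 3, -5, 0.
So there are 1 positive, 1 negative, 1 zero pivots.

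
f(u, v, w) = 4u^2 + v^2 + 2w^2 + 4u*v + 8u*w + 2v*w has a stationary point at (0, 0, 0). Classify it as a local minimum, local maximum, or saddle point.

saddle point

The Hessian at the origin is H = [[8, 4, 8], [4, 2, 2], [8, 2, 4]].
H is indefinite, so the origin is a saddle point.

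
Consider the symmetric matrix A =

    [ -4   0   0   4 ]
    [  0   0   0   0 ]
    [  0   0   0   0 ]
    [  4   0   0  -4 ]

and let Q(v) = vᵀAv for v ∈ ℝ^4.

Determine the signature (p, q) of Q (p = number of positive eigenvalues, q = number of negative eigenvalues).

Row-reducing A symmetrically gives the diagonal entries -4, 0, 0, 0.
So there are 1 negative, 3 zero pivots.

(0, 1)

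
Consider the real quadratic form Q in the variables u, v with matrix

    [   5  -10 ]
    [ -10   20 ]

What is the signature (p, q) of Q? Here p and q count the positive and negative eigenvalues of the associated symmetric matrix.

Congruent diagonalization of A (simultaneous row and column reduction) yields pivots 5, 0.
So there are 1 positive, 1 zero pivots.

(1, 0)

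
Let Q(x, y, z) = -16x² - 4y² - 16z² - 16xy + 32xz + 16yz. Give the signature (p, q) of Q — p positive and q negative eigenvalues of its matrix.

The associated matrix is A = [[-16, -8, 16], [-8, -4, 8], [16, 8, -16]].
Symmetric row and column elimination reduces A to a congruent diagonal form with pivots -16, 0, 0.
So there are 1 negative, 2 zero pivots.

(0, 1)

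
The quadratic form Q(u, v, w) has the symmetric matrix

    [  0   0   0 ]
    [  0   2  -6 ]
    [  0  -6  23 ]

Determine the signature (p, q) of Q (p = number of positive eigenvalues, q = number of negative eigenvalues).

(2, 0)

Congruent diagonalization of A (simultaneous row and column reduction) yields pivots 0, 2, 5.
Counting signs: 2 positive, 1 zero.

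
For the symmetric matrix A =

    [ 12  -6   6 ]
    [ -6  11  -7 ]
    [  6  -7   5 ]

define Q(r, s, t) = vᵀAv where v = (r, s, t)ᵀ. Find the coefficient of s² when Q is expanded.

11

The coefficient of s² is the diagonal entry A[2,2] = 11.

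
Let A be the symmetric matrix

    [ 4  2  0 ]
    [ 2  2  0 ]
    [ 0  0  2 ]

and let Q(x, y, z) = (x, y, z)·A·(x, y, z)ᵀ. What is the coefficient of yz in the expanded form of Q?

The coefficient of yz is A[2,3] + A[3,2] = 2·0 = 0.

0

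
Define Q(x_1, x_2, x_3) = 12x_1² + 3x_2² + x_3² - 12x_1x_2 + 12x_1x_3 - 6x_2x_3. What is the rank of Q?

2

The associated matrix is A = [[12, -6, 6], [-6, 3, -3], [6, -3, 1]].
Congruent diagonalization of A (simultaneous row and column reduction) yields pivots 12, 0, -2.
So there are 1 positive, 1 negative, 1 zero pivots.
The rank is the number of nonzero pivots: 2.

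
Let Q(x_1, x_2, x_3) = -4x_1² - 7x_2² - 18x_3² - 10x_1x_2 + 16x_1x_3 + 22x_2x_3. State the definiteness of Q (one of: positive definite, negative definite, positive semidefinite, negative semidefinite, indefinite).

negative definite

The symmetric matrix of Q is A = [[-4, -5, 8], [-5, -7, 11], [8, 11, -18]].
Leading principal minors: Δ_1 = -4, Δ_2 = 3, Δ_3 = -2.
The signs alternate starting with Δ_1 < 0, so by Sylvester's criterion Q is negative definite.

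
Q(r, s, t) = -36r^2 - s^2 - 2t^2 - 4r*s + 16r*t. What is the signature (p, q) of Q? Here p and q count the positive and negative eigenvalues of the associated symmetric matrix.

(0, 2)

The symmetric matrix is A = [[-36, -2, 8], [-2, -1, 0], [8, 0, -2]].
Symmetric row and column elimination reduces A to a congruent diagonal form with pivots -36, -8/9, 0.
So there are 2 negative, 1 zero pivots.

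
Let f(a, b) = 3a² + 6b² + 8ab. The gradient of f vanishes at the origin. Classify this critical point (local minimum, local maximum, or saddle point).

local minimum

The Hessian at the origin is H = [[6, 8], [8, 12]].
det H = 6·12 − (8)² = 8 > 0 and H[1,1] = 6 > 0, so H is positive definite.
Therefore the origin is a local minimum.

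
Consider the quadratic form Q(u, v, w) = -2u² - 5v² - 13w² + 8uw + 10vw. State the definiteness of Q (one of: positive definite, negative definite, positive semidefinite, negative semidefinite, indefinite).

negative semidefinite

The associated matrix is A = [[-2, 0, 4], [0, -5, 5], [4, 5, -13]].
Applying the same elementary operations to the rows and columns of A produces a congruent diagonal matrix with entries -2, -5, 0.
Counting signs: 2 negative, 1 zero.
Hence Q is negative semidefinite.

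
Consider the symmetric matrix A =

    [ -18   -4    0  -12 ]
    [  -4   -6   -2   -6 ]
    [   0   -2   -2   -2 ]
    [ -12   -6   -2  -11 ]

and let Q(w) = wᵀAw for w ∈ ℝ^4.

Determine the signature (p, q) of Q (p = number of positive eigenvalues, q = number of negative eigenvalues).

(0, 4)

An LDLᵀ factorisation of A has diagonal entries -18, -46/9, -28/23, -3/7.
Counting signs: 4 negative.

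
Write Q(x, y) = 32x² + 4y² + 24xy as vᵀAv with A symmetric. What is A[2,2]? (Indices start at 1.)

4

The coefficient of y² in Q is 4, and that is exactly A[2,2].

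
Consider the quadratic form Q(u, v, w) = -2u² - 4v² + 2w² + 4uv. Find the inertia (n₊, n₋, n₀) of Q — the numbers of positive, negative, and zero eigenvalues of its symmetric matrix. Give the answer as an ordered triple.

(1, 2, 0)

The associated matrix is A = [[-2, 2, 0], [2, -4, 0], [0, 0, 2]].
Congruent diagonalization of A (simultaneous row and column reduction) yields pivots -2, -2, 2.
That gives 1 positive, 2 negative pivots.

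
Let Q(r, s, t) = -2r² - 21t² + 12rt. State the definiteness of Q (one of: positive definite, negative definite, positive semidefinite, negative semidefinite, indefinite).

negative semidefinite

The symmetric matrix is A = [[-2, 0, 6], [0, 0, 0], [6, 0, -21]].
Row-reducing A symmetrically gives the diagonal entries -2, 0, -3.
Counting signs: 2 negative, 1 zero.
Hence Q is negative semidefinite.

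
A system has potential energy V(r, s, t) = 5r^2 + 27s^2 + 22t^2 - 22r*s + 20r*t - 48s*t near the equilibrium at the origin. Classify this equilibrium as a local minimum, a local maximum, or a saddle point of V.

local minimum

The Hessian at the origin is H = [[10, -22, 20], [-22, 54, -48], [20, -48, 44]].
Symmetric row and column elimination reduces H to a congruent diagonal form with pivots 10, 28/5, 8/7.
Counting signs: 3 positive.
H is positive definite, so the origin is a strict local minimum.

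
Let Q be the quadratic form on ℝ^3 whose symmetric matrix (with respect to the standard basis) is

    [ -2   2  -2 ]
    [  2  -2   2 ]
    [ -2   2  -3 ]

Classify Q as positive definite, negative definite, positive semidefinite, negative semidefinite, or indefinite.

negative semidefinite

Applying the same elementary operations to the rows and columns of A produces a congruent diagonal matrix with entries -2, 0, -1.
Counting signs: 2 negative, 1 zero.
Hence Q is negative semidefinite.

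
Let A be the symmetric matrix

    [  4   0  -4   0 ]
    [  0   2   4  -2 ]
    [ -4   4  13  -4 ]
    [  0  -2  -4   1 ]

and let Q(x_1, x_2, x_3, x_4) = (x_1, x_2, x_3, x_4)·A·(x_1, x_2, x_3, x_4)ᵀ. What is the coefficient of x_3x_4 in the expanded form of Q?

The coefficient of x_3x_4 is A[3,4] + A[4,3] = 2·(-4) = -8.

-8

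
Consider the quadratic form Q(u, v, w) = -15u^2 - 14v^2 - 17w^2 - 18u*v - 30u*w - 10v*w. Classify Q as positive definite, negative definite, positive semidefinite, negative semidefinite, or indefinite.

Write A = [[-15, -9, -15], [-9, -14, -5], [-15, -5, -17]].
An LDLᵀ factorisation of A has diagonal entries -15, -43/5, -6/43.
So there are 3 negative pivots.
Hence Q is negative definite.

negative definite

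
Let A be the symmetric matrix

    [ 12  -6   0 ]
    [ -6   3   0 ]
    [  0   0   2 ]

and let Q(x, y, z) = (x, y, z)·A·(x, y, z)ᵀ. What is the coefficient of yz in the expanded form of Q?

The coefficient of yz is A[2,3] + A[3,2] = 2·0 = 0.

0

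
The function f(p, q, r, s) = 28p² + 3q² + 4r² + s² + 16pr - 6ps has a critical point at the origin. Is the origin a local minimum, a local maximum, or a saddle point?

The Hessian at the origin is H = [[56, 0, 16, -6], [0, 6, 0, 0], [16, 0, 8, 0], [-6, 0, 0, 2]].
Applying the same elementary operations to the rows and columns of H produces a congruent diagonal matrix with entries 56, 6, 24/7, 1/2.
Counting signs: 4 positive.
H is positive definite, so the origin is a strict local minimum.

local minimum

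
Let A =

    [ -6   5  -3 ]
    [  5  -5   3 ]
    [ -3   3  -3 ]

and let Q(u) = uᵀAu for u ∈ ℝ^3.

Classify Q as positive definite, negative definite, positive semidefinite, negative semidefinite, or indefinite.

negative definite

Leading principal minors: Δ_1 = -6, Δ_2 = 5, Δ_3 = -6.
The signs alternate starting with Δ_1 < 0, so by Sylvester's criterion Q is negative definite.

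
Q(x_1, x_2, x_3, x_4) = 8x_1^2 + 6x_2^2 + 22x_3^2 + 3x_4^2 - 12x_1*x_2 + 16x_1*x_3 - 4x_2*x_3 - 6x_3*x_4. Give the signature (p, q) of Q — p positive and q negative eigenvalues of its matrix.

The symmetric matrix is A = [[8, -6, 8, 0], [-6, 6, -2, 0], [8, -2, 22, -3], [0, 0, -3, 3]].
Applying the same elementary operations to the rows and columns of A produces a congruent diagonal matrix with entries 8, 3/2, 10/3, 3/10.
That gives 4 positive pivots.

(4, 0)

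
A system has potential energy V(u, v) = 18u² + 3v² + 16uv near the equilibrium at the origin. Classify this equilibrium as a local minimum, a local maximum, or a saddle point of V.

The Hessian at the origin is H = [[36, 16], [16, 6]].
det H = 36·6 − (16)² = -40 < 0, so H is indefinite.
Therefore the origin is a saddle point.

saddle point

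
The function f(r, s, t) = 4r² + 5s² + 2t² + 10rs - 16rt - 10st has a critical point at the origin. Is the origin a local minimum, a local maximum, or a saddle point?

The Hessian at the origin is H = [[8, 10, -16], [10, 10, -10], [-16, -10, 4]].
Applying the same elementary operations to the rows and columns of H produces a congruent diagonal matrix with entries 8, -5/2, 12.
That gives 2 positive, 1 negative pivots.
H is indefinite, so the origin is a saddle point.

saddle point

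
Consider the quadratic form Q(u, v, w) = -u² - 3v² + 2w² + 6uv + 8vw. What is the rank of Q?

3

The associated matrix is A = [[-1, 3, 0], [3, -3, 4], [0, 4, 2]].
Applying the same elementary operations to the rows and columns of A produces a congruent diagonal matrix with entries -1, 6, -2/3.
Counting signs: 1 positive, 2 negative.
The rank is the number of nonzero pivots: 3.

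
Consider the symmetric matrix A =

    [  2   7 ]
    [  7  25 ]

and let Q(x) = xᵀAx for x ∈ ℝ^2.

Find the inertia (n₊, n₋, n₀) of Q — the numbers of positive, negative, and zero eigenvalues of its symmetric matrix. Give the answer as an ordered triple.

An LDLᵀ factorisation of A has diagonal entries 2, 1/2.
So there are 2 positive pivots.

(2, 0, 0)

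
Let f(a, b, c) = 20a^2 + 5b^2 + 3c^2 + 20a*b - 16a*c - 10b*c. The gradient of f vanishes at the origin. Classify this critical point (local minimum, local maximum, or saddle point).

The Hessian at the origin is H = [[40, 20, -16], [20, 10, -10], [-16, -10, 6]].
H is indefinite, so the origin is a saddle point.

saddle point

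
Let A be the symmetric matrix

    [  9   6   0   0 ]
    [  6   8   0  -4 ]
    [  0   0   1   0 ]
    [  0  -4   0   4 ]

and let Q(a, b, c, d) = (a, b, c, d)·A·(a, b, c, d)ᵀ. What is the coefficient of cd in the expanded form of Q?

The coefficient of cd is A[3,4] + A[4,3] = 2·0 = 0.

0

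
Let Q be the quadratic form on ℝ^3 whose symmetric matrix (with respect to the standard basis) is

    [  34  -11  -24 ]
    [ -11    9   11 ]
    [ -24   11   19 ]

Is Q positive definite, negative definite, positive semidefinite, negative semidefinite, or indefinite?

Leading principal minors: Δ_1 = 34, Δ_2 = 185, Δ_3 = 25.
All leading principal minors are positive, so by Sylvester's criterion Q is positive definite.

positive definite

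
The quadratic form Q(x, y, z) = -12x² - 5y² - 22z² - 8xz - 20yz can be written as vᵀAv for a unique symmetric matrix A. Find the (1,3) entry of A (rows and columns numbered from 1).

The coefficient of x·z in Q is -8. For a symmetric A this equals A[1,3] + A[3,1] = 2·A[1,3].
So A[1,3] = -8/2 = -4.

-4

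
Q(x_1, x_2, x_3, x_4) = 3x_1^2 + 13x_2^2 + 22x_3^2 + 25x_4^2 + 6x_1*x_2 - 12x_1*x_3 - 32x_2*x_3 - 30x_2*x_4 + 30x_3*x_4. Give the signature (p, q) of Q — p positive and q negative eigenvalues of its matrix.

Write A = [[3, 3, -6, 0], [3, 13, -16, -15], [-6, -16, 22, 15], [0, -15, 15, 25]].
Symmetric row and column elimination reduces A to a congruent diagonal form with pivots 3, 10, 0, 5/2.
That gives 3 positive, 1 zero pivots.

(3, 0)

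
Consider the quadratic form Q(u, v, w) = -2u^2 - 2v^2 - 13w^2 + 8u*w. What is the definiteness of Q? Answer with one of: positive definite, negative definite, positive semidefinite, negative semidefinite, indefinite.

Write A = [[-2, 0, 4], [0, -2, 0], [4, 0, -13]].
An LDLᵀ factorisation of A has diagonal entries -2, -2, -5.
That gives 3 negative pivots.
Hence Q is negative definite.

negative definite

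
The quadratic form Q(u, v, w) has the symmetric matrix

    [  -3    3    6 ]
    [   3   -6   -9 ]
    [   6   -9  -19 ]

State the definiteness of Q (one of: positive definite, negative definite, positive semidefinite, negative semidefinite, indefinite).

negative definite

Applying the same elementary operations to the rows and columns of A produces a congruent diagonal matrix with entries -3, -3, -4.
Counting signs: 3 negative.
Hence Q is negative definite.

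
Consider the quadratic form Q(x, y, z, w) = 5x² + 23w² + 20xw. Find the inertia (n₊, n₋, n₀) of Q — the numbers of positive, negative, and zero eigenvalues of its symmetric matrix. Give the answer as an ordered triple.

Write A = [[5, 0, 0, 10], [0, 0, 0, 0], [0, 0, 0, 0], [10, 0, 0, 23]].
Applying the same elementary operations to the rows and columns of A produces a congruent diagonal matrix with entries 5, 0, 0, 3.
Counting signs: 2 positive, 2 zero.

(2, 0, 2)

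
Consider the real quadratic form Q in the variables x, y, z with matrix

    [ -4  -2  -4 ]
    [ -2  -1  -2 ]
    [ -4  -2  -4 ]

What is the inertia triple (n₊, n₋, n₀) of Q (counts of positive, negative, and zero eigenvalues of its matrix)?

(0, 1, 2)

Applying the same elementary operations to the rows and columns of A produces a congruent diagonal matrix with entries -4, 0, 0.
Counting signs: 1 negative, 2 zero.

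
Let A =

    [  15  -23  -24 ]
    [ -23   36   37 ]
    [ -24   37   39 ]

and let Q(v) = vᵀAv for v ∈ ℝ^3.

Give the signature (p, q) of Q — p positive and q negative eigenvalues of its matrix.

(3, 0)

Symmetric row and column elimination reduces A to a congruent diagonal form with pivots 15, 11/15, 6/11.
That gives 3 positive pivots.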